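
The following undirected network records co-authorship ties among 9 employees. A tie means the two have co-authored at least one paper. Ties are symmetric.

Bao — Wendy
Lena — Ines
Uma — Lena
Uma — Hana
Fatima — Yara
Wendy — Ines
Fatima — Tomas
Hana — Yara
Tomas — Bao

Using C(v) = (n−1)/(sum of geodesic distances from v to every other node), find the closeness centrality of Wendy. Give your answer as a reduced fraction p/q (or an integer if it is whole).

Distances from Wendy: Bao:1, Fatima:3, Hana:4, Ines:1, Lena:2, Tomas:2, Uma:3, Yara:4. Sum = 20.
n = 9, so closeness = 8/20 = 2/5.

2/5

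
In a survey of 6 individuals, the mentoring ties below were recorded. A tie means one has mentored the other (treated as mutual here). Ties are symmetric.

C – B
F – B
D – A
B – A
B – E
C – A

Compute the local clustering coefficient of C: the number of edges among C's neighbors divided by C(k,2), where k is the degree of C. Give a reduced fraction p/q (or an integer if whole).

1

C's neighbors: A and B (k = 2).
Possible neighbor pairs: C(2,2) = 1. Edges among them: A–B → e = 1.
Clustering(C) = 1/1.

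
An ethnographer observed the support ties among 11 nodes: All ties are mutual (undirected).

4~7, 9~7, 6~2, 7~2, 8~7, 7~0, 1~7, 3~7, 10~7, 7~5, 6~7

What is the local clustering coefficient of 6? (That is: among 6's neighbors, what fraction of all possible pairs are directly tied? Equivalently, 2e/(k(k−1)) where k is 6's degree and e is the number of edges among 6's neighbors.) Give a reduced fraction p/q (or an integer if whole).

6's neighbors: 2 and 7 (k = 2).
Possible neighbor pairs: C(2,2) = 1. Edges among them: 2–7 → e = 1.
Clustering(6) = 1/1.

1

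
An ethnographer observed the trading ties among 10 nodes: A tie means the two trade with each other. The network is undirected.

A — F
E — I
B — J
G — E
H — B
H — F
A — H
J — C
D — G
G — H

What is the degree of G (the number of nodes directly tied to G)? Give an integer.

3

G is directly tied to D, E, and H. That is 3 neighbors, so the degree of G is 3.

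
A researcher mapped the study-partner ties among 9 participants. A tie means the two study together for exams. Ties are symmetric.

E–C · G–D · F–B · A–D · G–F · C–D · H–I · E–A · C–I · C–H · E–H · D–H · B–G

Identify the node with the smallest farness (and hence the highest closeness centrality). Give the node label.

D

Farness (sum of distances to all others) for each node — A:17, B:21, C:14, D:12, E:18, F:21, G:15, H:14, I:20.
The smallest farness is 12, for D, so D has the highest closeness.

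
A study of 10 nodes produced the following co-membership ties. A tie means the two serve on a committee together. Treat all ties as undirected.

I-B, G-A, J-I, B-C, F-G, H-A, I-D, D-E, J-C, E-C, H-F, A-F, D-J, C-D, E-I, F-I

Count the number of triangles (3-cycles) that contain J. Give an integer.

2

J's neighbors: C, D, and I.
Neighbor pairs that are themselves tied: J–C–D; J–D–I. Each forms one triangle with J, for 2 in total.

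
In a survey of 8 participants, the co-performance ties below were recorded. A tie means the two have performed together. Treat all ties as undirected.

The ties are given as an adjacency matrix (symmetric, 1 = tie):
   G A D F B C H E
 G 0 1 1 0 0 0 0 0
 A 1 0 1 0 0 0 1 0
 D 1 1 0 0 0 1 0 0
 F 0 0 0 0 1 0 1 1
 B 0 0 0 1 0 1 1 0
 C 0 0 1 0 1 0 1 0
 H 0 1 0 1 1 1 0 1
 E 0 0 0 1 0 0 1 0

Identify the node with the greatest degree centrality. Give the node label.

H

Degrees — A:3, B:3, C:3, D:3, E:2, F:3, G:2, H:5.
The maximum is 5, attained only by H.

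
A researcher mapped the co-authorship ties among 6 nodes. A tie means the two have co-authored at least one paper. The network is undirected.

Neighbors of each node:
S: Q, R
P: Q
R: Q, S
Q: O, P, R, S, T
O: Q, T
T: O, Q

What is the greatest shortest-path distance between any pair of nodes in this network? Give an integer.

Eccentricity of each node (its greatest distance to any other): O:2, P:2, Q:1, R:2, S:2, T:2.
The maximum eccentricity is 2, realized for instance by the pair T–S via T – Q – S. So the diameter is 2.

2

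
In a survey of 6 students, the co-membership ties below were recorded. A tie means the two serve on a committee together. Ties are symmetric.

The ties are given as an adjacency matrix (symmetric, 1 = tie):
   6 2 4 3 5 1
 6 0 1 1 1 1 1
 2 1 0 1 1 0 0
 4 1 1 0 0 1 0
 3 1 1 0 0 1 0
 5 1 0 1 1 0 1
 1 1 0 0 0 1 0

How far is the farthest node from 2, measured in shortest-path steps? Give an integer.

Distances from 2: 1:2, 3:1, 4:1, 5:2, 6:1.
The largest is 2 (to 5 and 1), so the eccentricity of 2 is 2.

2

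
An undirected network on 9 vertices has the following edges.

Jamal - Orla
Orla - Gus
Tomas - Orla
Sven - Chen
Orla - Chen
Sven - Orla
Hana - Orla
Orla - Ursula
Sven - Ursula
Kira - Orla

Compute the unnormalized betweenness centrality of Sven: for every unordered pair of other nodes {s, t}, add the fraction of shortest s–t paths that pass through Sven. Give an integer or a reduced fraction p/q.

1/2

Pairs whose geodesics pass through Sven — Chen–Ursula: 1/2.
All other pairs contribute 0.
Summing the contributions gives betweenness(Sven) = 1/2.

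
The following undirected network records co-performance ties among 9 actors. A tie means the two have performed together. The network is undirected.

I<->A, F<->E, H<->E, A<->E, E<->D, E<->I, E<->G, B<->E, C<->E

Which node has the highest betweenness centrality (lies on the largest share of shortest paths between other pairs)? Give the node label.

E

Unnormalized betweenness of each node: A:0, B:0, C:0, D:0, E:27, F:0, G:0, H:0, I:0.
E has the largest value, 27, making it the main broker — the node through which the most shortest paths run.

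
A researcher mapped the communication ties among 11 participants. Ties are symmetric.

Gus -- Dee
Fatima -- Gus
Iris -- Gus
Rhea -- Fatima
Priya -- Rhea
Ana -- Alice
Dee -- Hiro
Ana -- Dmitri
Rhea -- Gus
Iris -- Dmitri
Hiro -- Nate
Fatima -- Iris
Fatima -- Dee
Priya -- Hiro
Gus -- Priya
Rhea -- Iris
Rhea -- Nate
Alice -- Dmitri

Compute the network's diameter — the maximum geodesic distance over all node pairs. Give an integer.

Eccentricity of each node (its greatest distance to any other): Alice:5, Ana:5, Dee:4, Dmitri:4, Fatima:3, Gus:3, Hiro:5, Iris:3, Nate:4, Priya:4, Rhea:3.
The maximum eccentricity is 5, realized for instance by the pair Hiro–Ana via Hiro – Dee – Fatima – Iris – Dmitri – Ana. So the diameter is 5.

5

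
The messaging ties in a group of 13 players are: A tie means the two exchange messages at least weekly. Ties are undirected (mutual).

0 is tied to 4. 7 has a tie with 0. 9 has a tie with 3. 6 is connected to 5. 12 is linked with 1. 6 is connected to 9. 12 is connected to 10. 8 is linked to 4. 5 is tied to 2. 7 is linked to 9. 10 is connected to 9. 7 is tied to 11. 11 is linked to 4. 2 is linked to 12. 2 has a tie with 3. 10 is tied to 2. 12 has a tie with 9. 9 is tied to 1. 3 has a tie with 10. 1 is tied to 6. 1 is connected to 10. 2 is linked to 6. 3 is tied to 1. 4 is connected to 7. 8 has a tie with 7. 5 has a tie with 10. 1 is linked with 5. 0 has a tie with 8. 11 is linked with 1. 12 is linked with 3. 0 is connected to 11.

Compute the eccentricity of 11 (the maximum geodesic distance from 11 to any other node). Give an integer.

3

Distances from 11: 0:1, 1:1, 2:3, 3:2, 4:1, 5:2, 6:2, 7:1, 8:2, 9:2, 10:2, 12:2.
The largest is 3 (to 2), so the eccentricity of 11 is 3.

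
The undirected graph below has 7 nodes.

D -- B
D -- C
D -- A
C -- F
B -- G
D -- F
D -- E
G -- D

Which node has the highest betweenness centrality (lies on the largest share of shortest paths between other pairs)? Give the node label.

D

Unnormalized betweenness of each node: A:0, B:0, C:0, D:13, E:0, F:0, G:0.
D has the largest value, 13, making it the main broker — the node through which the most shortest paths run.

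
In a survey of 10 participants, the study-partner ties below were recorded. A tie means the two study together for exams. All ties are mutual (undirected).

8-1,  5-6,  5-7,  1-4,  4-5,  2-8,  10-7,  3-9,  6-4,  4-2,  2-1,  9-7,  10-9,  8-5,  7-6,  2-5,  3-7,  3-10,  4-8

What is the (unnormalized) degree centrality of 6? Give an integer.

6 is directly tied to 4, 5, and 7. That is 3 neighbors, so the degree of 6 is 3.

3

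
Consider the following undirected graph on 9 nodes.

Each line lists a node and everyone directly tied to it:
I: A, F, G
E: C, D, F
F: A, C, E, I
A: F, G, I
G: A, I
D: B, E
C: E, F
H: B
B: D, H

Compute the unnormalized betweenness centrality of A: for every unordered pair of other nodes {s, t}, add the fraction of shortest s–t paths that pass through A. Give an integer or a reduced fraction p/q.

Pairs whose geodesics pass through A — C–G: 1/2; H–G: 1/2; D–G: 1/2; B–G: 1/2; E–G: 1/2; G–F: 1/2.
All other pairs contribute 0.
Summing the contributions gives betweenness(A) = 3.

3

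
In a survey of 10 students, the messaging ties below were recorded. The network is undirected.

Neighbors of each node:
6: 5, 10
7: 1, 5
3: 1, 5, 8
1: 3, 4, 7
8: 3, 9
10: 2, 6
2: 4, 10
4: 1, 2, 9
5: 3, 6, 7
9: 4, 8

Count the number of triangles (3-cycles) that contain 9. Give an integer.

0

9's neighbors are 4 and 8, but none of them are tied to each other, so no triangle contains 9.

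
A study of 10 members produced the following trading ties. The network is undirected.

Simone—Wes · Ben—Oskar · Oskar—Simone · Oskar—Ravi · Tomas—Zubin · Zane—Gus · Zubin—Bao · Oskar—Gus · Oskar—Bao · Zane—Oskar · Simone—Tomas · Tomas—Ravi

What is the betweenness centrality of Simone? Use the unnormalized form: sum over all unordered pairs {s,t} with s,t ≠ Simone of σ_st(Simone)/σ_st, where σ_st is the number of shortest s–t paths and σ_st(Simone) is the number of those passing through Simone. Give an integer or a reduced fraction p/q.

Pairs whose geodesics pass through Simone — Gus–Tomas: 1/2; Gus–Wes: 1; Zubin–Wes: 1; Tomas–Zane: 1/2; Tomas–Wes: 1; Tomas–Oskar: 1/2; Tomas–Ben: 1/2; Zane–Wes: 1; Ravi–Wes: 2/2; Wes–Bao: 1; Wes–Oskar: 1; Wes–Ben: 1.
All other pairs contribute 0.
Summing the contributions gives betweenness(Simone) = 10.

10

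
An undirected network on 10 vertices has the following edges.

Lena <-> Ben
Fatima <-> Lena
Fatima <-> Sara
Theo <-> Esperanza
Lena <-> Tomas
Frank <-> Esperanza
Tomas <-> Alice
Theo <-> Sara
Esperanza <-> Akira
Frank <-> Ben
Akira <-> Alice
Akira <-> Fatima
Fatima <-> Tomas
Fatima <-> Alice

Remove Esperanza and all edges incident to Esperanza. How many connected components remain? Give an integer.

1

Esperanza's neighbors (Akira, Frank, and Theo) remain reachable from one another through other ties, so the rest of the network stays in one piece.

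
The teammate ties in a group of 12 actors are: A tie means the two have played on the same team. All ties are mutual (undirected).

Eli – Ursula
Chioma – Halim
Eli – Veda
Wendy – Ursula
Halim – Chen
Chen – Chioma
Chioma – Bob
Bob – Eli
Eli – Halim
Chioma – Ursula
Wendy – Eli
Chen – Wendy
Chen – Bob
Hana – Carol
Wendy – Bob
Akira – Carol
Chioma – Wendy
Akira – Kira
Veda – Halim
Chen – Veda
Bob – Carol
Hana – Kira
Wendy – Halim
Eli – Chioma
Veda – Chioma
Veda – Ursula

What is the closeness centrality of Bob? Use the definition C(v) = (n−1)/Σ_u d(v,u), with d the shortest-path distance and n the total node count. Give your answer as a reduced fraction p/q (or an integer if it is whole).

11/18

Distances from Bob: Akira:2, Carol:1, Chen:1, Chioma:1, Eli:1, Halim:2, Hana:2, Kira:3, Ursula:2, Veda:2, Wendy:1. Sum = 18.
n = 12, so closeness = 11/18.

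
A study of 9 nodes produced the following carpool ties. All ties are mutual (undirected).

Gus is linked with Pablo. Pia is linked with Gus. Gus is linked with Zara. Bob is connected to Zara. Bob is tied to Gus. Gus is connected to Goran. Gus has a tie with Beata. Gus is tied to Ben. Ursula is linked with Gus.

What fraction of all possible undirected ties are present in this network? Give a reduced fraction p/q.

There are 9 edges and 9 nodes, so the maximum possible is C(9,2) = 36.
Density = 9/36 = 1/4.

1/4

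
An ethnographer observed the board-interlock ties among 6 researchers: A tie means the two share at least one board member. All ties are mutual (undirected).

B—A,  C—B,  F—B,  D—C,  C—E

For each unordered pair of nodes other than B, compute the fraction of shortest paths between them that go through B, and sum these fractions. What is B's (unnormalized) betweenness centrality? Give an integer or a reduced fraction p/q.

Pairs whose geodesics pass through B — D–F: 1; D–A: 1; E–F: 1; E–A: 1; F–A: 1; F–C: 1; A–C: 1.
All other pairs contribute 0.
Summing the contributions gives betweenness(B) = 7.

7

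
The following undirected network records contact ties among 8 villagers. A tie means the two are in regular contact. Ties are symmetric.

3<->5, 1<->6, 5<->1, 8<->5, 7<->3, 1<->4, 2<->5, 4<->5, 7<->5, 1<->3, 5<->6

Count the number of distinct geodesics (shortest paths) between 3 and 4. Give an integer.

The shortest distance is 2. The length-2 paths are: 3–5–4; 3–1–4.
That gives 2 distinct shortest paths.

2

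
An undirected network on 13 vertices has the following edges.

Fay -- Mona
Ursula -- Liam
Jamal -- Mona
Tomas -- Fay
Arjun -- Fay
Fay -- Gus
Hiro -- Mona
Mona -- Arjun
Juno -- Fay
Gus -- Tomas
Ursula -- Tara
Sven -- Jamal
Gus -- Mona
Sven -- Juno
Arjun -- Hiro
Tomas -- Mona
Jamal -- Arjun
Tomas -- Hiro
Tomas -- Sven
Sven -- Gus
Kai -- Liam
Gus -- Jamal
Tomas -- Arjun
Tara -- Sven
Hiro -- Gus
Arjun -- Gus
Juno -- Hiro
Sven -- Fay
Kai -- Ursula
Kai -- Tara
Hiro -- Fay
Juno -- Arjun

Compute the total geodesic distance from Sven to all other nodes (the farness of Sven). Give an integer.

19

Distances from Sven: Arjun:2, Fay:1, Gus:1, Hiro:2, Jamal:1, Juno:1, Kai:2, Liam:3, Mona:2, Tara:1, Tomas:1, Ursula:2.
Sum = 2 + 1 + 1 + 2 + 1 + 1 + 2 + 3 + 2 + 1 + 1 + 2 = 19.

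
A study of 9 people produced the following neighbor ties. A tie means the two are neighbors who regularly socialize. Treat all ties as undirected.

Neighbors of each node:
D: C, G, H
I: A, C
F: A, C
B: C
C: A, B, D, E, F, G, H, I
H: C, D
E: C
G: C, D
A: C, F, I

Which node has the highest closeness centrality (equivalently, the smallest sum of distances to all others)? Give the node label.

Farness (sum of distances to all others) for each node — A:13, B:15, C:8, D:13, E:15, F:14, G:14, H:14, I:14.
The smallest farness is 8, for C, so C has the highest closeness.

C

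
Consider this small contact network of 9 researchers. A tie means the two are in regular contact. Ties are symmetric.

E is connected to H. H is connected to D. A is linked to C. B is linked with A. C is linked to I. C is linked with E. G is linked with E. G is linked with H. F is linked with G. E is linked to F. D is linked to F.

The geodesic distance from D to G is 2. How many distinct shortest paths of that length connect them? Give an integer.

2

The shortest distance is 2. The length-2 paths are: D–H–G; D–F–G.
That gives 2 distinct shortest paths.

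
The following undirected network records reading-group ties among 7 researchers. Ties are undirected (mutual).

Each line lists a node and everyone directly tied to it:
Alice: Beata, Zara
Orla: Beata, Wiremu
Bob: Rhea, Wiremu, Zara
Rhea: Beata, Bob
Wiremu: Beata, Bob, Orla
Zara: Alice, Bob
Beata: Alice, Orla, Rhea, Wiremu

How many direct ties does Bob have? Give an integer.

Bob is directly tied to Rhea, Wiremu, and Zara. That is 3 neighbors, so the degree of Bob is 3.

3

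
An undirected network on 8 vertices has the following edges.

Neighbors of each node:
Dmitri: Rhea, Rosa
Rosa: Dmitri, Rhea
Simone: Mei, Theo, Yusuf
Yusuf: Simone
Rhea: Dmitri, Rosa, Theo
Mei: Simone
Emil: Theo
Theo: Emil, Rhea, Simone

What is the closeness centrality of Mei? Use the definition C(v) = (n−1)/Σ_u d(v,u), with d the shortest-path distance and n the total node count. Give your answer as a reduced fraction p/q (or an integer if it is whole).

7/19

Distances from Mei: Dmitri:4, Emil:3, Rhea:3, Rosa:4, Simone:1, Theo:2, Yusuf:2. Sum = 19.
n = 8, so closeness = 7/19.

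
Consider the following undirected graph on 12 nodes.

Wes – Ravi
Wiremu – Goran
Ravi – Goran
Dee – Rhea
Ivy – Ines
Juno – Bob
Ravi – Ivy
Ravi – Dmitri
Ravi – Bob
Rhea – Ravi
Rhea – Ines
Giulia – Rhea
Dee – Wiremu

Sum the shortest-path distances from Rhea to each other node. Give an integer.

Distances from Rhea: Bob:2, Dee:1, Dmitri:2, Giulia:1, Goran:2, Ines:1, Ivy:2, Juno:3, Ravi:1, Wes:2, Wiremu:2.
Sum = 2 + 1 + 2 + 1 + 2 + 1 + 2 + 3 + 1 + 2 + 2 = 19.

19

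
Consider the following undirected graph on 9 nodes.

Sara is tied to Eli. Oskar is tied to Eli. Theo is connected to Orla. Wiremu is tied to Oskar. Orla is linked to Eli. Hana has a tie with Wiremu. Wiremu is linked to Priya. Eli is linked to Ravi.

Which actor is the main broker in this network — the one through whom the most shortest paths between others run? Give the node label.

Eli

Unnormalized betweenness of each node: Eli:21, Hana:0, Orla:7, Oskar:15, Priya:0, Ravi:0, Sara:0, Theo:0, Wiremu:13.
Eli has the largest value, 21, making it the main broker — the node through which the most shortest paths run.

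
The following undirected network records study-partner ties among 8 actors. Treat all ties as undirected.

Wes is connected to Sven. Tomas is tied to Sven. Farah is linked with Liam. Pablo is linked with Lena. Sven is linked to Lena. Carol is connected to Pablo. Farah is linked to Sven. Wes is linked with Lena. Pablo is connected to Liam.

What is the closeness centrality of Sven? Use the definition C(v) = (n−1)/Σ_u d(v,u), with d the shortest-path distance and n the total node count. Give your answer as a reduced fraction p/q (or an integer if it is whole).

Distances from Sven: Carol:3, Farah:1, Lena:1, Liam:2, Pablo:2, Tomas:1, Wes:1. Sum = 11.
n = 8, so closeness = 7/11.

7/11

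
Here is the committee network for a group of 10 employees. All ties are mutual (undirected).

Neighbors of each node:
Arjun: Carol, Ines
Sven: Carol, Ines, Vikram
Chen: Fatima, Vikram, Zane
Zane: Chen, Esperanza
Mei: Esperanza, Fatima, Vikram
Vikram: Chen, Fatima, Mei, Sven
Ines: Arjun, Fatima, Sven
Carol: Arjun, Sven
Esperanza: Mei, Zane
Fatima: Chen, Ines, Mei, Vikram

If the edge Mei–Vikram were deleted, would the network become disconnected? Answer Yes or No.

No

Even without that edge, Mei still reaches Vikram via Mei – Fatima – Vikram, so the network stays connected. Not a bridge.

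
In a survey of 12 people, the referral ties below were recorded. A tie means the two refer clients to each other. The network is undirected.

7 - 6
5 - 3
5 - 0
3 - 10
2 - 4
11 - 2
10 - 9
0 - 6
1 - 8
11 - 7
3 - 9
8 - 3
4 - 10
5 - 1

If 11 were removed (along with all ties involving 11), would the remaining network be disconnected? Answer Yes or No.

No

Even without 11, every remaining node can still reach every other (the residual graph is connected), so 11 is not a cut vertex.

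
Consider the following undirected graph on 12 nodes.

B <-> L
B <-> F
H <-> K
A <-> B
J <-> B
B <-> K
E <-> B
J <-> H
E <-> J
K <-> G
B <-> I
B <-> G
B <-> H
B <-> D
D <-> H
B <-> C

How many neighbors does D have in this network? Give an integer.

2

D is directly tied to B and H. That is 2 neighbors, so the degree of D is 2.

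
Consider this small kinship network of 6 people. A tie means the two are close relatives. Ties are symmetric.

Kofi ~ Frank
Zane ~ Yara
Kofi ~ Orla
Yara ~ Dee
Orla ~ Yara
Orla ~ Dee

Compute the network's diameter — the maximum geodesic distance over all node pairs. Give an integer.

Eccentricity of each node (its greatest distance to any other): Dee:3, Frank:4, Kofi:3, Orla:2, Yara:3, Zane:4.
The maximum eccentricity is 4, realized for instance by the pair Zane–Frank via Zane – Yara – Orla – Kofi – Frank. So the diameter is 4.

4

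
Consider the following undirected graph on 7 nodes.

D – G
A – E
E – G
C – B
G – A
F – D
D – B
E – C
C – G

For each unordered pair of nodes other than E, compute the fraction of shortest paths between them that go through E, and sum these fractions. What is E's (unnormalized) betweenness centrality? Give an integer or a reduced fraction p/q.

Pairs whose geodesics pass through E — C–A: 1/2; A–B: 1/3.
All other pairs contribute 0.
Summing the contributions gives betweenness(E) = 5/6.

5/6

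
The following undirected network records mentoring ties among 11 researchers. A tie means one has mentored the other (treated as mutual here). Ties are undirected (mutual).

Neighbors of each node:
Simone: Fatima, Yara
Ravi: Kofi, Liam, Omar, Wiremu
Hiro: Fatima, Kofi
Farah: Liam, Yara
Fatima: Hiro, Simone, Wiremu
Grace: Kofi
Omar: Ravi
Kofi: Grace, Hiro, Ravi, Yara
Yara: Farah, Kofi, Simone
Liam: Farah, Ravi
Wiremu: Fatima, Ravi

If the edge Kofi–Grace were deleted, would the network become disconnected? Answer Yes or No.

Yes

Without the Kofi–Grace edge there is no alternate route between Kofi and Grace, so the network disconnects. It is a bridge.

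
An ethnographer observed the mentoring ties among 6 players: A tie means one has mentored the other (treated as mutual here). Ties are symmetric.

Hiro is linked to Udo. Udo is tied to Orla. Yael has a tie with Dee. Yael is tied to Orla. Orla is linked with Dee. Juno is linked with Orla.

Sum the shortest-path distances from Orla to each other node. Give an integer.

6

Distances from Orla: Dee:1, Hiro:2, Juno:1, Udo:1, Yael:1.
Sum = 1 + 2 + 1 + 1 + 1 = 6.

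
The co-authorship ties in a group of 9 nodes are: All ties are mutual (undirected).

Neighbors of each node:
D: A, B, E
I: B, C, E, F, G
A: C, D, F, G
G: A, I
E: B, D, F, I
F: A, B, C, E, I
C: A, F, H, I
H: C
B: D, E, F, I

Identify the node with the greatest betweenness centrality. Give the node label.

Unnormalized betweenness of each node: A:29/6, B:5/6, C:22/3, D:1, E:5/6, F:10/3, G:1/3, H:0, I:11/2.
C has the largest value, 22/3, making it the main broker — the node through which the most shortest paths run.

C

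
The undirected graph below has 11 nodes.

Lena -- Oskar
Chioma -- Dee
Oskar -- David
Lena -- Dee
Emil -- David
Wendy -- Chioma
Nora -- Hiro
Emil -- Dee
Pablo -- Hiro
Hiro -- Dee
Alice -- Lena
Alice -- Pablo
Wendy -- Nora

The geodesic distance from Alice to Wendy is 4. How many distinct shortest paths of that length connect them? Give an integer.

2

The shortest distance is 4. The length-4 paths are: Alice–Lena–Dee–Chioma–Wendy; Alice–Pablo–Hiro–Nora–Wendy.
That gives 2 distinct shortest paths.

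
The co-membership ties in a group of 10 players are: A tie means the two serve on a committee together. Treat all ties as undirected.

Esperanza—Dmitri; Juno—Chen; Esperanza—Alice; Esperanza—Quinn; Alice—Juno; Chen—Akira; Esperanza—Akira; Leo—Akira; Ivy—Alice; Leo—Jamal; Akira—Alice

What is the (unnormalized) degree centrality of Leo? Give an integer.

Leo is directly tied to Akira and Jamal. That is 2 neighbors, so the degree of Leo is 2.

2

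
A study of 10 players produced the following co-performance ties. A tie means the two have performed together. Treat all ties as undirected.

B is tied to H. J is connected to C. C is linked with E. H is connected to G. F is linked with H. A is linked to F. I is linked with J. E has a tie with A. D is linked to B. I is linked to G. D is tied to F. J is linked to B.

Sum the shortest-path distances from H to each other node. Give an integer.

Distances from H: A:2, B:1, C:3, D:2, E:3, F:1, G:1, I:2, J:2.
Sum = 2 + 1 + 3 + 2 + 3 + 1 + 1 + 2 + 2 = 17.

17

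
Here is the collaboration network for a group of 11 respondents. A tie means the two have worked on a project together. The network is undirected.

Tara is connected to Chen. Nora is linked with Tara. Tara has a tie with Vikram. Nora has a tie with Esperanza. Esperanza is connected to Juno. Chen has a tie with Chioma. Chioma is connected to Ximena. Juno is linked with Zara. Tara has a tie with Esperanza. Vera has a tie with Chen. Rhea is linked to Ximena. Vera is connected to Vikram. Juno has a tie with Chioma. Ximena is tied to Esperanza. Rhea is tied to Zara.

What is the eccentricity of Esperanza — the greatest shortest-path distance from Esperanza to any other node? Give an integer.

Distances from Esperanza: Chen:2, Chioma:2, Juno:1, Nora:1, Rhea:2, Tara:1, Vera:3, Vikram:2, Ximena:1, Zara:2.
The largest is 3 (to Vera), so the eccentricity of Esperanza is 3.

3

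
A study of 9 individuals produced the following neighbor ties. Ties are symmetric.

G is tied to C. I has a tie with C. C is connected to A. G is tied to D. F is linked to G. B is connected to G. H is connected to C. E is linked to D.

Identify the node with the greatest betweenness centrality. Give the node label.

G

Unnormalized betweenness of each node: A:0, B:0, C:18, D:7, E:0, F:0, G:21, H:0, I:0.
G has the largest value, 21, making it the main broker — the node through which the most shortest paths run.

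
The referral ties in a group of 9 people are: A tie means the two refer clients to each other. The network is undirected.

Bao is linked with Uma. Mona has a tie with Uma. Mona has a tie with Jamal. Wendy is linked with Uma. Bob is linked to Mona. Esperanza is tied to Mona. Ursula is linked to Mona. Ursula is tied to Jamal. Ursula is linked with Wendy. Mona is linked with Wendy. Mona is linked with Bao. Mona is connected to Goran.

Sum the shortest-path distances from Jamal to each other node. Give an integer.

Distances from Jamal: Bao:2, Bob:2, Esperanza:2, Goran:2, Mona:1, Uma:2, Ursula:1, Wendy:2.
Sum = 2 + 2 + 2 + 2 + 1 + 2 + 1 + 2 = 14.

14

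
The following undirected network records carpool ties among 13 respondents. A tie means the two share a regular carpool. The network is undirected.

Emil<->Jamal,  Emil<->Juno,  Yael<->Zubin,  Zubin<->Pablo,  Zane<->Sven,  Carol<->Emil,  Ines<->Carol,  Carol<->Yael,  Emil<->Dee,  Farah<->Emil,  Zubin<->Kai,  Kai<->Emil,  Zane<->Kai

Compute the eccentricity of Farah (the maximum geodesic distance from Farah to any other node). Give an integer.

Distances from Farah: Carol:2, Dee:2, Emil:1, Ines:3, Jamal:2, Juno:2, Kai:2, Pablo:4, Sven:4, Yael:3, Zane:3, Zubin:3.
The largest is 4 (to Sven and Pablo), so the eccentricity of Farah is 4.

4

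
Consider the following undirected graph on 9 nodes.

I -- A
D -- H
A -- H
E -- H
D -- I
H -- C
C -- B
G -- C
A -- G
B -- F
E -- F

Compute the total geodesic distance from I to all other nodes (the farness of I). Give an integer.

Distances from I: A:1, B:4, C:3, D:1, E:3, F:4, G:2, H:2.
Sum = 1 + 4 + 3 + 1 + 3 + 4 + 2 + 2 = 20.

20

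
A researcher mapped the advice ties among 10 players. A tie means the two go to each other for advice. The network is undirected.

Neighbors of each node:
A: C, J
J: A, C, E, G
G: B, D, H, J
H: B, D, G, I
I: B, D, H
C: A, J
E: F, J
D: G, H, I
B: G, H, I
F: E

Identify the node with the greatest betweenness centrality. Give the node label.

J

Unnormalized betweenness of each node: A:0, B:2, C:0, D:2, E:8, F:0, G:61/3, H:7/3, I:1/3, J:24.
J has the largest value, 24, making it the main broker — the node through which the most shortest paths run.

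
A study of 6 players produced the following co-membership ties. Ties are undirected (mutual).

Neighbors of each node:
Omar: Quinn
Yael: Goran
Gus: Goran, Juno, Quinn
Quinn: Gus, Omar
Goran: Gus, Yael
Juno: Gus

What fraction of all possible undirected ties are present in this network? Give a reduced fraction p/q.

There are 5 edges and 6 nodes, so the maximum possible is C(6,2) = 15.
Density = 5/15 = 1/3.

1/3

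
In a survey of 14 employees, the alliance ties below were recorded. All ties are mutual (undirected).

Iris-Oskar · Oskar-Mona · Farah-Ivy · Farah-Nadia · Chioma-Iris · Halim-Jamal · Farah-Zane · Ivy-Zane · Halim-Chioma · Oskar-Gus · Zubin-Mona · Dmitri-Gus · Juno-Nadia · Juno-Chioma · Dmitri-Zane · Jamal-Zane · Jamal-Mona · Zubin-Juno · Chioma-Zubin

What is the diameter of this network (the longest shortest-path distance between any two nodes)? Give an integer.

Eccentricity of each node (its greatest distance to any other): Chioma:4, Dmitri:4, Farah:4, Gus:4, Halim:4, Iris:5, Ivy:5, Jamal:3, Juno:4, Mona:3, Nadia:4, Oskar:4, Zane:4, Zubin:4.
The maximum eccentricity is 5, realized for instance by the pair Iris–Ivy via Iris – Oskar – Gus – Dmitri – Zane – Ivy. So the diameter is 5.

5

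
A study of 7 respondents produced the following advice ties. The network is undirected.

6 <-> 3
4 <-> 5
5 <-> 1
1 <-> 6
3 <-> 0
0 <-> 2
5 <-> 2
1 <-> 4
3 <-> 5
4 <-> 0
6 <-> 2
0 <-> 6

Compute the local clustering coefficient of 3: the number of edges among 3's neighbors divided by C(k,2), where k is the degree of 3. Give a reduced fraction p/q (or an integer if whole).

3's neighbors: 0, 5, and 6 (k = 3).
Possible neighbor pairs: C(3,2) = 3. Edges among them: 0–6 → e = 1.
Clustering(3) = 1/3.

1/3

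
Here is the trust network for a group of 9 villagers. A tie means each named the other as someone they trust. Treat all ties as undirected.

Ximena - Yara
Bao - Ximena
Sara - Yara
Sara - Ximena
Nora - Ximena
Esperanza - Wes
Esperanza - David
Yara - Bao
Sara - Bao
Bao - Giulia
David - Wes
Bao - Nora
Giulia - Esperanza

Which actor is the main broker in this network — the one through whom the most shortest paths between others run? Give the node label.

Unnormalized betweenness of each node: Bao:17, David:0, Esperanza:12, Giulia:15, Nora:0, Sara:0, Wes:0, Ximena:1, Yara:0.
Bao has the largest value, 17, making it the main broker — the node through which the most shortest paths run.

Bao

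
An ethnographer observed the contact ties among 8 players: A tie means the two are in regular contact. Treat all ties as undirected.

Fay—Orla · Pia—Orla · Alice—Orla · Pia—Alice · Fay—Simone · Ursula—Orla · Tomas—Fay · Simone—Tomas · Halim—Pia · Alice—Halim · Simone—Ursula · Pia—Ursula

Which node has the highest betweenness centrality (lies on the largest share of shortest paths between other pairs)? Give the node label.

Unnormalized betweenness of each node: Alice:4/3, Fay:4, Halim:0, Orla:41/6, Pia:9/2, Simone:7/3, Tomas:0, Ursula:4.
Orla has the largest value, 41/6, making it the main broker — the node through which the most shortest paths run.

Orla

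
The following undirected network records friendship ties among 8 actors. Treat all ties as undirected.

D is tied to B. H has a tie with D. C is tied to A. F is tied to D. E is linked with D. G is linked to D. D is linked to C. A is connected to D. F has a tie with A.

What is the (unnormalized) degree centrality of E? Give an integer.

E is directly tied to D. That is 1 neighbor, so the degree of E is 1.

1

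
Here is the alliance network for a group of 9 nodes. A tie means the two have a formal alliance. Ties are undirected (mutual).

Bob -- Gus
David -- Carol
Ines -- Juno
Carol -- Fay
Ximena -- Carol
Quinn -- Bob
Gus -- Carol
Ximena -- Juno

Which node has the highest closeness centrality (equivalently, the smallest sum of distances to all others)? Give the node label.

Farness (sum of distances to all others) for each node — Bob:22, Carol:14, David:21, Fay:21, Gus:17, Ines:29, Juno:22, Quinn:29, Ximena:17.
The smallest farness is 14, for Carol, so Carol has the highest closeness.

Carol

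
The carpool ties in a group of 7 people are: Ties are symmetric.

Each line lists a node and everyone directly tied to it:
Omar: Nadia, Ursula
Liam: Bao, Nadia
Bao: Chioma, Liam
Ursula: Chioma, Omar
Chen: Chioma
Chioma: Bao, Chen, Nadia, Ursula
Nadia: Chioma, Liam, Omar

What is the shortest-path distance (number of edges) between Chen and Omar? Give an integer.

3

One shortest route is Chen – Chioma – Ursula – Omar, which uses 3 edges, and at distance 2 from Chen we only reach {Bao, Nadia, Ursula}, which does not include Omar. So d(Chen,Omar) = 3.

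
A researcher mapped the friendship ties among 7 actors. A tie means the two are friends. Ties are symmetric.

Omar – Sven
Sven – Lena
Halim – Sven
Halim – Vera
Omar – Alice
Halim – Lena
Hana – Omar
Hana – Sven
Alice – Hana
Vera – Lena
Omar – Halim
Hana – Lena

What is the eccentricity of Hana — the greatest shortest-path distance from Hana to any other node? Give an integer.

2

Distances from Hana: Alice:1, Halim:2, Lena:1, Omar:1, Sven:1, Vera:2.
The largest is 2 (to Vera and Halim), so the eccentricity of Hana is 2.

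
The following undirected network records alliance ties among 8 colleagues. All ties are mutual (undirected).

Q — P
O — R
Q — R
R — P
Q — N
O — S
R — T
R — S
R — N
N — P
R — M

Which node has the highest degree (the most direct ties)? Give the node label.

R

Degrees — M:1, N:3, O:2, P:3, Q:3, R:7, S:2, T:1.
The maximum is 7, attained only by R.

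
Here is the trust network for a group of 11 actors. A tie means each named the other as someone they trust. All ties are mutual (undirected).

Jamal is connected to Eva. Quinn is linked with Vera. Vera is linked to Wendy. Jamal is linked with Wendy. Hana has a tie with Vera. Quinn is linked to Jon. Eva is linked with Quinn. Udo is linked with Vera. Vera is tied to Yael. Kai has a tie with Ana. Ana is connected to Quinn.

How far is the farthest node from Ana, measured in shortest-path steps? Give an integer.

Distances from Ana: Eva:2, Hana:3, Jamal:3, Jon:2, Kai:1, Quinn:1, Udo:3, Vera:2, Wendy:3, Yael:3.
The largest is 3 (to Hana, Udo, Yael, Wendy, and Jamal), so the eccentricity of Ana is 3.

3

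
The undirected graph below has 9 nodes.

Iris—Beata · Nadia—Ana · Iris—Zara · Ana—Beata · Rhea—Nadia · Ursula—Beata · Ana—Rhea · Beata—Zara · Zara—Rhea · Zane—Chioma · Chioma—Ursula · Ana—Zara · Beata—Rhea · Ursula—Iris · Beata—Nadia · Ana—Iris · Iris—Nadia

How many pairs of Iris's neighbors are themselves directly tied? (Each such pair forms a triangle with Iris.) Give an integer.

6

Iris's neighbors: Ana, Beata, Nadia, Ursula, and Zara.
Neighbor pairs that are themselves tied: Iris–Ana–Beata; Iris–Ana–Nadia; Iris–Ana–Zara; Iris–Beata–Nadia; Iris–Beata–Ursula; Iris–Beata–Zara. Each forms one triangle with Iris, for 6 in total.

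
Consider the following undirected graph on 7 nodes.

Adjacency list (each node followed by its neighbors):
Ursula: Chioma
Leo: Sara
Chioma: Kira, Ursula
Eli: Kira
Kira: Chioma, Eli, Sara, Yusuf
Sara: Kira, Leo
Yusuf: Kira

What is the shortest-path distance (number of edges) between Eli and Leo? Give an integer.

One shortest route is Eli – Kira – Sara – Leo, which uses 3 edges, and at distance 2 from Eli we only reach {Chioma, Sara, Yusuf}, which does not include Leo. So d(Eli,Leo) = 3.

3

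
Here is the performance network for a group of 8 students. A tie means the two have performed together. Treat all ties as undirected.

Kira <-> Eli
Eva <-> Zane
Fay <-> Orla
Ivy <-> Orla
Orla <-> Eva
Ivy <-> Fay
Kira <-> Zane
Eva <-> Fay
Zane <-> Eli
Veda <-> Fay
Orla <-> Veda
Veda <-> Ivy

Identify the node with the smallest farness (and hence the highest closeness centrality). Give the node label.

Eva

Farness (sum of distances to all others) for each node — Eli:18, Eva:11, Fay:12, Ivy:16, Kira:18, Orla:12, Veda:16, Zane:13.
The smallest farness is 11, for Eva, so Eva has the highest closeness.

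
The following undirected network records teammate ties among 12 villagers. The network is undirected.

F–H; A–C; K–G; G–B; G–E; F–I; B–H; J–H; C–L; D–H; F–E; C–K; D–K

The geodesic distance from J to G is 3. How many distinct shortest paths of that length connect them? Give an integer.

1

The shortest distance is 3, and the only length-3 path is J–H–B–G. So there is exactly 1 shortest path.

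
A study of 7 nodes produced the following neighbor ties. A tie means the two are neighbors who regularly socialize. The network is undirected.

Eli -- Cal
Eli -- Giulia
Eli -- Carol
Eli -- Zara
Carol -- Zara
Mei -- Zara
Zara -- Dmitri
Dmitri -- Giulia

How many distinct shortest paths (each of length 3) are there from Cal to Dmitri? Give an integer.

2

The shortest distance is 3. The length-3 paths are: Cal–Eli–Zara–Dmitri; Cal–Eli–Giulia–Dmitri.
That gives 2 distinct shortest paths.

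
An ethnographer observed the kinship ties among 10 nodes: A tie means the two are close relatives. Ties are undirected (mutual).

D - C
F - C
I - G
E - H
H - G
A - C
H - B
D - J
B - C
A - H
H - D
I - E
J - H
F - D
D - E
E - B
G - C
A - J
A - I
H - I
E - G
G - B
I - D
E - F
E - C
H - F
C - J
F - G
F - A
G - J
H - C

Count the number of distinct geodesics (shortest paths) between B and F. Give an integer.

4

The shortest distance is 2. The length-2 paths are: B–H–F; B–C–F; B–E–F; B–G–F.
That gives 4 distinct shortest paths.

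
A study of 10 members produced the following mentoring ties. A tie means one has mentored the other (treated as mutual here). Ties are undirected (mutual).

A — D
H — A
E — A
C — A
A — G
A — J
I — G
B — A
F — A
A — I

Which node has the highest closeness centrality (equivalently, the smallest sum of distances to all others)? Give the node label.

A

Farness (sum of distances to all others) for each node — A:9, B:17, C:17, D:17, E:17, F:17, G:16, H:17, I:16, J:17.
The smallest farness is 9, for A, so A has the highest closeness.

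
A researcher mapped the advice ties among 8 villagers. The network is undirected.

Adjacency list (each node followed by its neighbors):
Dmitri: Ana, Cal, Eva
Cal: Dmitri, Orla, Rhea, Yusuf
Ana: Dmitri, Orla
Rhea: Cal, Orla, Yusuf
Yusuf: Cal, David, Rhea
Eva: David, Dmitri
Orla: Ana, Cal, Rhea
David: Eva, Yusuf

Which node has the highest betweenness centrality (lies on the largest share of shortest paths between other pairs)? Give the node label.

Dmitri

Unnormalized betweenness of each node: Ana:1, Cal:31/6, David:3/2, Dmitri:16/3, Eva:2, Orla:13/6, Rhea:4/3, Yusuf:7/2.
Dmitri has the largest value, 16/3, making it the main broker — the node through which the most shortest paths run.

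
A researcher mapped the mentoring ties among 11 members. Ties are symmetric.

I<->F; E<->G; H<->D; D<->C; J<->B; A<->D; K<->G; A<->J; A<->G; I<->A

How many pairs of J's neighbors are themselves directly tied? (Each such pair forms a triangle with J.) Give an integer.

0

J's neighbors are A and B, but none of them are tied to each other, so no triangle contains J.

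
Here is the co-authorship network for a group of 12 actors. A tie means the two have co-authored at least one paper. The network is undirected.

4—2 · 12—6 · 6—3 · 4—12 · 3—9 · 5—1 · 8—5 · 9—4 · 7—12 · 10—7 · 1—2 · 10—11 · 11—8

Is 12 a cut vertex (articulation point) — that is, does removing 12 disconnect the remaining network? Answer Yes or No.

No

Even without 12, every remaining node can still reach every other (the residual graph is connected), so 12 is not a cut vertex.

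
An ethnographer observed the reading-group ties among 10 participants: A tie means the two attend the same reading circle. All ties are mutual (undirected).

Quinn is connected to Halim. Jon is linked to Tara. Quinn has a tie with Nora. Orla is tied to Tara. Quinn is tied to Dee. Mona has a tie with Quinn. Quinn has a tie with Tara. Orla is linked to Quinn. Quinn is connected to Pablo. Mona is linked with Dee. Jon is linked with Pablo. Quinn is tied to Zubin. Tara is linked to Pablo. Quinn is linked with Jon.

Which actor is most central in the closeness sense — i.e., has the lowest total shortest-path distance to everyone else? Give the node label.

Quinn

Farness (sum of distances to all others) for each node — Dee:16, Halim:17, Jon:15, Mona:16, Nora:17, Orla:16, Pablo:15, Quinn:9, Tara:14, Zubin:17.
The smallest farness is 9, for Quinn, so Quinn has the highest closeness.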